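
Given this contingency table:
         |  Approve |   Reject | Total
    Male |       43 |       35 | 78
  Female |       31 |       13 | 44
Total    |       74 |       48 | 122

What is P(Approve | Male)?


P(Approve | Male) = 43/(43+35) = 43/78

P(Approve|Male) = 43/78 ≈ 55.13%


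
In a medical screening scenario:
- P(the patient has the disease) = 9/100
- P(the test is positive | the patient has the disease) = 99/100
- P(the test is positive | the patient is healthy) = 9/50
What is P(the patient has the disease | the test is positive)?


Using Bayes' theorem:
P(A|B) = P(B|A)·P(A) / P(B)

P(the test is positive) = 99/100 × 9/100 + 9/50 × 91/100
= 891/10000 + 819/5000 = 2529/10000

P(the patient has the disease|the test is positive) = (891/10000) / (2529/10000) = 99/281

P(the patient has the disease|the test is positive) = 99/281 ≈ 35.23%


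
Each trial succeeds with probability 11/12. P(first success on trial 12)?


Geometric: P(X=12) = (1-p)^(k-1)×p = (1/12)^11×11/12 = 11/8916100448256

P(X=12) = 11/8916100448256 ≈ 0.00%


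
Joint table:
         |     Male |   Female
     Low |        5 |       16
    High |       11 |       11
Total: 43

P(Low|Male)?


P(Low|Male) = 5/(5+11) = 5/16

P = 5/16 ≈ 31.25%


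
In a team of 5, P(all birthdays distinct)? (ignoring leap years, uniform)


P(all different) = Π(365-i)/365 for i=0..4
= (365/365)×(364/365)×...×(361/365)
= 0.972864

P ≈ 0.9729 ≈ 97.29%


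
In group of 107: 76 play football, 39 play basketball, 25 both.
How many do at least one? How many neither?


|A∪B| = 76+39-25 = 90
Neither = 107-90 = 17

At least one: 90; Neither: 17


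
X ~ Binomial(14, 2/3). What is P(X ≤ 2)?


P(X ≤ 2) = Σ P(X=i) for i=0..2
P(X=0) = 1/4782969
P(X=1) = 28/4782969
P(X=2) = 364/4782969
Sum = 131/1594323

P(X ≤ 2) = 131/1594323 ≈ 0.01%


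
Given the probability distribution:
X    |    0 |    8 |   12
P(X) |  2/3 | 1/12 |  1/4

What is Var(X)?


E[X] = 11/3
E[X²] = 124/3
Var(X) = E[X²] - (E[X])² = 124/3 - 121/9 = 251/9

Var(X) = 251/9 ≈ 27.8889


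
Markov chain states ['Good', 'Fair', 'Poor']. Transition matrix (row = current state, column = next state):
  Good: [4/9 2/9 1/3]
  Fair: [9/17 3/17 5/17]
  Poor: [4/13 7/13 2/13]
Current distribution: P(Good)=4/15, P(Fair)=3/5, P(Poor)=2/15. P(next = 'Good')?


P(next=Good) = Σᵢ P(now=i)×P(i→Good)
= 4/15×4/9 + 3/5×9/17 + 2/15×4/13
= 16/135 + 27/85 + 8/195 = 14237/29835

P = 14237/29835 ≈ 0.4772


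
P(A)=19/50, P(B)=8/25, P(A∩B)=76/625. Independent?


P(A)×P(B) = 76/625
P(A∩B) = 76/625
Equal ✓ → Independent

Yes, independent


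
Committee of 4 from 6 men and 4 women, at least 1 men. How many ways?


Count by #men:
  1M,3W: C(6,1)×C(4,3)=24
  2M,2W: C(6,2)×C(4,2)=90
  3M,1W: C(6,3)×C(4,1)=80
  4M,0W: C(6,4)×C(4,0)=15
Total = 209

209


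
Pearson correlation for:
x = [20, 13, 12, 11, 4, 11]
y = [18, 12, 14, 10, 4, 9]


n=6, Σx=71, Σy=67, Σxy=909, Σx²=971, Σy²=861
r = (6×909 - 71×67)/√((6×971 - 71²)(6×861 - 67²))
= 697/√(785×677) = 697/√531445 ≈ 697/729.0027 ≈ 0.9561

r ≈ 0.9561


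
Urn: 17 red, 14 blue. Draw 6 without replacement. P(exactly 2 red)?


Hypergeometric: C(17,2)×C(14,4)/C(31,6)
= 136×1001/736281 = 1496/8091

P(X=2) = 1496/8091 ≈ 18.49%


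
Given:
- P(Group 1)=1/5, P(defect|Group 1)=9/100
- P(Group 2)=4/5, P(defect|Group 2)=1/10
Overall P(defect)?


P(B) = Σ P(B|Aᵢ)×P(Aᵢ)
  9/100×1/5 = 9/500
  1/10×4/5 = 2/25
Sum = 49/500

P(defect) = 49/500 ≈ 9.80%


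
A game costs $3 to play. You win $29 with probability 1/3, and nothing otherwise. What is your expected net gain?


E[gain] = (29-3)×1/3 + (-3)×2/3
= 26/3 - 2 = 20/3

Expected net gain = $20/3 ≈ $6.67


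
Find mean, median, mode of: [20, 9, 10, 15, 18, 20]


Sorted: [9, 10, 15, 18, 20, 20]
Mean = 92/6 = 46/3
Median = 33/2
Freq: {20: 2, 9: 1, 10: 1, 15: 1, 18: 1}
Mode: [20]

Mean=46/3, Median=33/2, Mode=20


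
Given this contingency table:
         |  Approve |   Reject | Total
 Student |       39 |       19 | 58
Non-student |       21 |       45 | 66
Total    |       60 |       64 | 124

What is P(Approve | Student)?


P(Approve | Student) = 39/(39+19) = 39/58

P(Approve|Student) = 39/58 ≈ 67.24%


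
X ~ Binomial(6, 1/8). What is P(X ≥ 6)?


P(X ≥ 6) = Σ P(X=i) for i=6..6
P(X=6) = 1/262144
Sum = 1/262144

P(X ≥ 6) = 1/262144 ≈ 0.00%


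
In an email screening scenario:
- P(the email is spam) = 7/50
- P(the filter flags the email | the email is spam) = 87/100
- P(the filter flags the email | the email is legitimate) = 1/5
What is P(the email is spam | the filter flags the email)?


Using Bayes' theorem:
P(A|B) = P(B|A)·P(A) / P(B)

P(the filter flags the email) = 87/100 × 7/50 + 1/5 × 43/50
= 609/5000 + 43/250 = 1469/5000

P(the email is spam|the filter flags the email) = (609/5000) / (1469/5000) = 609/1469

P(the email is spam|the filter flags the email) = 609/1469 ≈ 41.46%


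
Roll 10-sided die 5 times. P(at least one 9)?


P(no 9)^5 = (9/10)^5 = 59049/100000
P(≥1) = 1 - 59049/100000 = 40951/100000

P = 40951/100000 ≈ 40.95%


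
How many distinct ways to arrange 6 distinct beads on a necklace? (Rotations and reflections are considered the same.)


Free circular arrangements: rotations and reflections both identified.
(n-1)!/2 = 5!/2 = 120/2 = 60

60


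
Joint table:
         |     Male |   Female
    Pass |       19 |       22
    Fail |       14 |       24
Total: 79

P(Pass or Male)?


P(Pass∨Male) = P(Pass) + P(Male) - P(Pass∧Male)
= (41 + 33 - 19)/79 = 55/79

P = 55/79 ≈ 69.62%


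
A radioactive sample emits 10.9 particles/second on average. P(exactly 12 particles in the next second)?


Poisson(λ=10.9): P(X=12) = e^(-λ)×λ^k/k!
= e^(-10.9) × 10.9^12 / 12!
≈ 1.8458234e-05 × 2.81266478178e+12 / 479001600 ≈ 0.108385

P(X=12) ≈ 0.108385 ≈ 10.84%


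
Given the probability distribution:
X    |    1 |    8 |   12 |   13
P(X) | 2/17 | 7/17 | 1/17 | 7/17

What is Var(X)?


E[X] = 161/17
E[X²] = 1777/17
Var(X) = E[X²] - (E[X])² = 1777/17 - 25921/289 = 4288/289

Var(X) = 4288/289 ≈ 14.8374


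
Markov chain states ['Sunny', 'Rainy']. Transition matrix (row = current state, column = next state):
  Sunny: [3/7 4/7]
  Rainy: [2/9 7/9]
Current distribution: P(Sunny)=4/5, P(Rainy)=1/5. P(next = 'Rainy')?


P(next=Rainy) = Σᵢ P(now=i)×P(i→Rainy)
= 4/5×4/7 + 1/5×7/9
= 16/35 + 7/45 = 193/315

P = 193/315 ≈ 0.6127


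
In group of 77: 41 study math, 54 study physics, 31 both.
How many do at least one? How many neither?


|A∪B| = 41+54-31 = 64
Neither = 77-64 = 13

At least one: 64; Neither: 13


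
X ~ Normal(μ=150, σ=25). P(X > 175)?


z = (175-150)/25 = 1.0
P(X > 175) = 1 - P(Z ≤ 1.0) = 1 - 0.8413 = 0.1587

P(X > 175) ≈ 0.1587


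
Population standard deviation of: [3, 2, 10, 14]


Mean = 29/4
  (3-29/4)²=289/16
  (2-29/4)²=441/16
  (10-29/4)²=121/16
  (14-29/4)²=729/16
Σ(x-μ)² = 395/4
σ² = (395/4)/4 = 395/16

σ = √(395/16) ≈ 4.9687


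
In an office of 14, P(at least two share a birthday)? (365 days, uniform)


P(all different) = Π(365-i)/365 for i=0..13
= 0.776897
P(match) = 1 - 0.776897 = 0.223103

P ≈ 0.2231 ≈ 22.31%


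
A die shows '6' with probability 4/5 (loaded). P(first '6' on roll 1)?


Geometric: P(X=1) = (1-p)^(k-1)×p = (1/5)^0×4/5 = 4/5

P(X=1) = 4/5 ≈ 80.00%


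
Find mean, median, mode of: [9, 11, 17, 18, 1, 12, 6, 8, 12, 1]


Sorted: [1, 1, 6, 8, 9, 11, 12, 12, 17, 18]
Mean = 95/10 = 19/2
Median = 10
Freq: {9: 1, 11: 1, 17: 1, 18: 1, 1: 2, 12: 2, 6: 1, 8: 1}
Mode: [1, 12]

Mean=19/2, Median=10, Mode=[1, 12]


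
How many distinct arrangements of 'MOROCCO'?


Letters: 7, freq: {'M': 1, 'O': 3, 'R': 1, 'C': 2}
7!/(1!×3!×1!×2!) = 5040/12 = 420

420


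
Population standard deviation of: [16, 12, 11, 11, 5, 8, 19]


Mean = 82/7
  (16-82/7)²=900/49
  (12-82/7)²=4/49
  (11-82/7)²=25/49
  (11-82/7)²=25/49
  (5-82/7)²=2209/49
  (8-82/7)²=676/49
  (19-82/7)²=2601/49
Σ(x-μ)² = 920/7
σ² = (920/7)/7 = 920/49

σ = √(920/49) ≈ 4.3331


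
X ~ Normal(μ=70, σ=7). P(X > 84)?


z = (84-70)/7 = 2.0
P(X > 84) = 1 - P(Z ≤ 2.0) = 1 - 0.9772 = 0.0228

P(X > 84) ≈ 0.0228


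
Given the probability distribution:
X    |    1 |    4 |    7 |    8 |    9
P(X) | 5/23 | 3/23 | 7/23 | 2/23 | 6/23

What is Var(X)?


E[X] = 136/23
E[X²] = 1010/23
Var(X) = E[X²] - (E[X])² = 1010/23 - 18496/529 = 4734/529

Var(X) = 4734/529 ≈ 8.9490


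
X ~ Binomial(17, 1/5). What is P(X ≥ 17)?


P(X ≥ 17) = Σ P(X=i) for i=17..17
P(X=17) = 1/762939453125
Sum = 1/762939453125

P(X ≥ 17) = 1/762939453125 ≈ 0.00%


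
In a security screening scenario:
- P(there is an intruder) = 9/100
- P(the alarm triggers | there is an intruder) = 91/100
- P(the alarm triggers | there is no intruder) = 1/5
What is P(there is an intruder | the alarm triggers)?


Using Bayes' theorem:
P(A|B) = P(B|A)·P(A) / P(B)

P(the alarm triggers) = 91/100 × 9/100 + 1/5 × 91/100
= 819/10000 + 91/500 = 2639/10000

P(there is an intruder|the alarm triggers) = (819/10000) / (2639/10000) = 9/29

P(there is an intruder|the alarm triggers) = 9/29 ≈ 31.03%


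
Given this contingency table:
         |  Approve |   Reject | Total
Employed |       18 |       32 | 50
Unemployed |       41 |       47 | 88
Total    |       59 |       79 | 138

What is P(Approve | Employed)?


P(Approve | Employed) = 18/(18+32) = 18/50 = 9/25

P(Approve|Employed) = 9/25 ≈ 36.00%


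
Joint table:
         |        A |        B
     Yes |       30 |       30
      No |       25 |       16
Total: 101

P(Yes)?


P(Yes) = (30+30)/101 = 60/101

P(Yes) = 60/101 ≈ 59.41%


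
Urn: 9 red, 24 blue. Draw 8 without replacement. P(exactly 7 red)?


Hypergeometric: C(9,7)×C(24,1)/C(33,8)
= 36×24/13884156 = 8/128557

P(X=7) = 8/128557 ≈ 0.01%


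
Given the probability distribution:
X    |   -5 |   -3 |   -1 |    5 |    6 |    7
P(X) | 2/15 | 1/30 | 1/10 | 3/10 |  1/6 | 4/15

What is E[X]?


E[X] = Σ x·P(X=x)
= (-5)×(2/15) + (-3)×(1/30) + (-1)×(1/10) + (5)×(3/10) + (6)×(1/6) + (7)×(4/15)
= 7/2

E[X] = 7/2


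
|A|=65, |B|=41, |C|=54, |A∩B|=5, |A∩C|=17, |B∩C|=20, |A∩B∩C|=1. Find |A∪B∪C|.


|A∪B∪C| = 65+41+54-5-17-20+1 = 119

|A∪B∪C| = 119


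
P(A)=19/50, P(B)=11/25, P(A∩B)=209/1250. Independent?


P(A)×P(B) = 209/1250
P(A∩B) = 209/1250
Equal ✓ → Independent

Yes, independent


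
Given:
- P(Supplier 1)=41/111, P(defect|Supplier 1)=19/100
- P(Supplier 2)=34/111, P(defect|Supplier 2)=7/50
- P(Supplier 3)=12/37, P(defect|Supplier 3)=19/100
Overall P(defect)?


P(B) = Σ P(B|Aᵢ)×P(Aᵢ)
  19/100×41/111 = 779/11100
  7/50×34/111 = 119/2775
  19/100×12/37 = 57/925
Sum = 1939/11100

P(defect) = 1939/11100 ≈ 17.47%


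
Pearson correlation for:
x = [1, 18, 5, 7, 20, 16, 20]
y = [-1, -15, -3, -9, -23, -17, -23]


n=7, Σx=87, Σy=-91, Σxy=-1541, Σx²=1455, Σy²=1663
r = (7×(-1541) - 87×(-91))/√((7×1455 - 87²)(7×1663 - (-91)²))
= -2870/√(2616×3360) = -2870/√8789760 ≈ -2870/2964.7529 ≈ -0.9680

r ≈ -0.9680


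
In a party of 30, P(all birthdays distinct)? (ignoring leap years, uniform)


P(all different) = Π(365-i)/365 for i=0..29
= (365/365)×(364/365)×...×(336/365)
= 0.293684

P ≈ 0.2937 ≈ 29.37%


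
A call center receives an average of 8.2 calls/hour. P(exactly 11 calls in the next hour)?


Poisson(λ=8.2): P(X=11) = e^(-λ)×λ^k/k!
= e^(-8.2) × 8.2^11 / 11!
≈ 0.00027465357 × 11270738569.5 / 39916800 ≈ 0.077550

P(X=11) ≈ 0.077550 ≈ 7.76%


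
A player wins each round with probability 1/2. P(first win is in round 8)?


Geometric: P(X=8) = (1-p)^(k-1)×p = (1/2)^7×1/2 = 1/256

P(X=8) = 1/256 ≈ 0.39%


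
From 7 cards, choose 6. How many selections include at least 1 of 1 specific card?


Complement: C(7,6) - C(6,6) = 7 - 1 = 6

6


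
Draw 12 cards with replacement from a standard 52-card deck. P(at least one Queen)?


P(not a Queen) = 48/52 = 12/13
P(none in 12 draws) = (12/13)^12 = 8916100448256/23298085122481
P(≥1 Queen) = 1 - 8916100448256/23298085122481 = 14381984674225/23298085122481

P = 14381984674225/23298085122481 ≈ 61.73%


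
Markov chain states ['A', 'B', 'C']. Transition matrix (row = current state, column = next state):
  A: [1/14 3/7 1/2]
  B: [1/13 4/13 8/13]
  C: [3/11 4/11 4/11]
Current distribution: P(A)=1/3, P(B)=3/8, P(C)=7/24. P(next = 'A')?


P(next=A) = Σᵢ P(now=i)×P(i→A)
= 1/3×1/14 + 3/8×1/13 + 7/24×3/11
= 1/42 + 3/104 + 7/88 = 397/3003

P = 397/3003 ≈ 0.1322


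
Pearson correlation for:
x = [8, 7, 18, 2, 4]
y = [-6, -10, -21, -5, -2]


n=5, Σx=39, Σy=-44, Σxy=-514, Σx²=457, Σy²=606
r = (5×(-514) - 39×(-44))/√((5×457 - 39²)(5×606 - (-44)²))
= -854/√(764×1094) = -854/√835816 ≈ -854/914.2297 ≈ -0.9341

r ≈ -0.9341


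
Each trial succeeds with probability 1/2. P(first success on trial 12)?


Geometric: P(X=12) = (1-p)^(k-1)×p = (1/2)^11×1/2 = 1/4096

P(X=12) = 1/4096 ≈ 0.02%


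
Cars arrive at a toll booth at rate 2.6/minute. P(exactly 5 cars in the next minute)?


Poisson(λ=2.6): P(X=5) = e^(-λ)×λ^k/k!
= e^(-2.6) × 2.6^5 / 5!
≈ 0.07427357821 × 118.81376 / 120 ≈ 0.073539

P(X=5) ≈ 0.073539 ≈ 7.35%


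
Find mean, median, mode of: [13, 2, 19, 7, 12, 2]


Sorted: [2, 2, 7, 12, 13, 19]
Mean = 55/6
Median = 19/2
Freq: {13: 1, 2: 2, 19: 1, 7: 1, 12: 1}
Mode: [2]

Mean=55/6, Median=19/2, Mode=2


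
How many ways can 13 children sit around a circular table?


Circular arrangements of 13 distinct objects: fix one position to break rotational symmetry.
(n-1)! = 12! = 479001600

479001600


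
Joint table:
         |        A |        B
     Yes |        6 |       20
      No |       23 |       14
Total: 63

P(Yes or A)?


P(Yes∨A) = P(Yes) + P(A) - P(Yes∧A)
= (26 + 29 - 6)/63 = 49/63 = 7/9

P = 7/9 ≈ 77.78%


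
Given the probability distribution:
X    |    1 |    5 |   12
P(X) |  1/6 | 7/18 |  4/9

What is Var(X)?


E[X] = 67/9
E[X²] = 665/9
Var(X) = E[X²] - (E[X])² = 665/9 - 4489/81 = 1496/81

Var(X) = 1496/81 ≈ 18.4691


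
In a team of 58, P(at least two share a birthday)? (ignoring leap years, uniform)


P(all different) = Π(365-i)/365 for i=0..57
= 0.008335
P(match) = 1 - 0.008335 = 0.991665

P ≈ 0.9917 ≈ 99.17%


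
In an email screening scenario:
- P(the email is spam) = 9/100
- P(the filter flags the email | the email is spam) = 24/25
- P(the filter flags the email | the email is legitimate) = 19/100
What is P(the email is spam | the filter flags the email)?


Using Bayes' theorem:
P(A|B) = P(B|A)·P(A) / P(B)

P(the filter flags the email) = 24/25 × 9/100 + 19/100 × 91/100
= 54/625 + 1729/10000 = 2593/10000

P(the email is spam|the filter flags the email) = (54/625) / (2593/10000) = 864/2593

P(the email is spam|the filter flags the email) = 864/2593 ≈ 33.32%


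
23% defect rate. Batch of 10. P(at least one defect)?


P(all good) = (77/100)^10 = 7326680472586200649/100000000000000000000
P(≥1 defect) = 92673319527413799351/100000000000000000000

P = 92673319527413799351/100000000000000000000 ≈ 92.67%


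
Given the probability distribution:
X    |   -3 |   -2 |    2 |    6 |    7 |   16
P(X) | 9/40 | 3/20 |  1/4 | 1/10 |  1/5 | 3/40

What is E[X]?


E[X] = Σ x·P(X=x)
= (-3)×(9/40) + (-2)×(3/20) + (2)×(1/4) + (6)×(1/10) + (7)×(1/5) + (16)×(3/40)
= 109/40

E[X] = 109/40


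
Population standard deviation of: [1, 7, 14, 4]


Mean = 26/4 = 13/2
  (1-13/2)²=121/4
  (7-13/2)²=1/4
  (14-13/2)²=225/4
  (4-13/2)²=25/4
Σ(x-μ)² = 93
σ² = 93/4

σ = √(93/4) ≈ 4.8218


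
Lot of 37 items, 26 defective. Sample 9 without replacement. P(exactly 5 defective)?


Hypergeometric: C(26,5)×C(11,4)/C(37,9)
= 65780×330/124403620 = 98670/565471

P(X=5) = 98670/565471 ≈ 17.45%


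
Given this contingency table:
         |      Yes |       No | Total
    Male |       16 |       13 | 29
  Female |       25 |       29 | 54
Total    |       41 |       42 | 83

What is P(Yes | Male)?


P(Yes | Male) = 16/(16+13) = 16/29

P(Yes|Male) = 16/29 ≈ 55.17%


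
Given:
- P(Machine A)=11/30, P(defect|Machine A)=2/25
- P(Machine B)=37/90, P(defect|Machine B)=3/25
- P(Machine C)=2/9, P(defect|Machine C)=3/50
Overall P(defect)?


P(B) = Σ P(B|Aᵢ)×P(Aᵢ)
  2/25×11/30 = 11/375
  3/25×37/90 = 37/750
  3/50×2/9 = 1/75
Sum = 23/250

P(defect) = 23/250 ≈ 9.20%


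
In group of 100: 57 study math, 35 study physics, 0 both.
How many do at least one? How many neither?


|A∪B| = 57+35-0 = 92
Neither = 100-92 = 8

At least one: 92; Neither: 8


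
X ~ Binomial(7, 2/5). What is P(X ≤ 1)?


P(X ≤ 1) = Σ P(X=i) for i=0..1
P(X=0) = 2187/78125
P(X=1) = 10206/78125
Sum = 12393/78125

P(X ≤ 1) = 12393/78125 ≈ 15.86%


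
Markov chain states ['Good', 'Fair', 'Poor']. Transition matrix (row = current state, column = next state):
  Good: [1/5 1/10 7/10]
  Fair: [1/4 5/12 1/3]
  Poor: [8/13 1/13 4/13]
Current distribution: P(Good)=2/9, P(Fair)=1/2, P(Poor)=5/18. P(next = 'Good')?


P(next=Good) = Σᵢ P(now=i)×P(i→Good)
= 2/9×1/5 + 1/2×1/4 + 5/18×8/13
= 2/45 + 1/8 + 20/117 = 177/520

P = 177/520 ≈ 0.3404


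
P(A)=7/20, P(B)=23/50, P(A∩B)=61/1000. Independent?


P(A)×P(B) = 161/1000
P(A∩B) = 61/1000
Not equal → NOT independent

No, not independent


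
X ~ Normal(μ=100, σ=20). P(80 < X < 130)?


z₁=(80-100)/20=-1.0, z₂=(130-100)/20=1.5
P = Φ(1.5) - Φ(-1.0) = 0.933193 - 0.158655 = 0.774538 ≈ 0.7745

P(80 < X < 130) ≈ 0.7745


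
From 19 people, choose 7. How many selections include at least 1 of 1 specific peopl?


Complement: C(19,7) - C(18,7) = 50388 - 31824 = 18564

18564


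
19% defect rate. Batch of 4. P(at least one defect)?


P(all good) = (81/100)^4 = 43046721/100000000
P(≥1 defect) = 56953279/100000000

P = 56953279/100000000 ≈ 56.95%


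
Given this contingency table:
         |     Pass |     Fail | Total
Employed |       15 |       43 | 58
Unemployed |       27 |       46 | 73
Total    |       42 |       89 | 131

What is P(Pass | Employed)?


P(Pass | Employed) = 15/(15+43) = 15/58

P(Pass|Employed) = 15/58 ≈ 25.86%


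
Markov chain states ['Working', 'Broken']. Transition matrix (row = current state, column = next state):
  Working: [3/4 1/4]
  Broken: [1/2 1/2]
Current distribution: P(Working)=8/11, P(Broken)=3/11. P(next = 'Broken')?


P(next=Broken) = Σᵢ P(now=i)×P(i→Broken)
= 8/11×1/4 + 3/11×1/2
= 2/11 + 3/22 = 7/22

P = 7/22 ≈ 0.3182


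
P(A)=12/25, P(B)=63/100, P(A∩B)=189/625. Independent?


P(A)×P(B) = 189/625
P(A∩B) = 189/625
Equal ✓ → Independent

Yes, independent


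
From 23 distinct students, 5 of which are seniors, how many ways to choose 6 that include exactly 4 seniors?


Choose 4 of the 5 seniors and 2 of the other 18 students:
C(5,4)×C(18,2) = 5×153 = 765

765


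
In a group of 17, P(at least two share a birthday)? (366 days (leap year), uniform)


P(all different) = Π(366-i)/366 for i=0..16
= 0.685712
P(match) = 1 - 0.685712 = 0.314288

P ≈ 0.3143 ≈ 31.43%


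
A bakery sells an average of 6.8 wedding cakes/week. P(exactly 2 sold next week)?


Poisson(λ=6.8): P(X=2) = e^(-λ)×λ^k/k!
= e^(-6.8) × 6.8^2 / 2!
≈ 0.001113775148 × 46.24 / 2 ≈ 0.025750

P(X=2) ≈ 0.025750 ≈ 2.58%


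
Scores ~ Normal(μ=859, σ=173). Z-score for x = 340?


z = (x - μ)/σ = (340 - 859)/173 = -3.0

z = -3.0


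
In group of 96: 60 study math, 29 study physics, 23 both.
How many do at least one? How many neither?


|A∪B| = 60+29-23 = 66
Neither = 96-66 = 30

At least one: 66; Neither: 30


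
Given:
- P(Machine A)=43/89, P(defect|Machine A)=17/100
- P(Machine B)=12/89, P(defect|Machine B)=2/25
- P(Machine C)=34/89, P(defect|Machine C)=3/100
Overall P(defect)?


P(B) = Σ P(B|Aᵢ)×P(Aᵢ)
  17/100×43/89 = 731/8900
  2/25×12/89 = 24/2225
  3/100×34/89 = 51/4450
Sum = 929/8900

P(defect) = 929/8900 ≈ 10.44%


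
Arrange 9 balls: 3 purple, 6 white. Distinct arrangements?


9!/(3!×6!) = 84

84


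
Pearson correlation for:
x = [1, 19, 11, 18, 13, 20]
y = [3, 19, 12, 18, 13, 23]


n=6, Σx=82, Σy=88, Σxy=1449, Σx²=1376, Σy²=1536
r = (6×1449 - 82×88)/√((6×1376 - 82²)(6×1536 - 88²))
= 1478/√(1532×1472) = 1478/√2255104 ≈ 1478/1501.7004 ≈ 0.9842

r ≈ 0.9842


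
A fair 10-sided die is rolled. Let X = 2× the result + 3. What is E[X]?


E[die] = (1+10)/2 = 11/2
E[X] = 2×11/2 + 3 = 14

E[X] = 14


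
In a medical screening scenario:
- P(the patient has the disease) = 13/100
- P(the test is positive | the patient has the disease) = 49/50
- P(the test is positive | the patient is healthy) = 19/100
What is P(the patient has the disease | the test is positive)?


Using Bayes' theorem:
P(A|B) = P(B|A)·P(A) / P(B)

P(the test is positive) = 49/50 × 13/100 + 19/100 × 87/100
= 637/5000 + 1653/10000 = 2927/10000

P(the patient has the disease|the test is positive) = (637/5000) / (2927/10000) = 1274/2927

P(the patient has the disease|the test is positive) = 1274/2927 ≈ 43.53%


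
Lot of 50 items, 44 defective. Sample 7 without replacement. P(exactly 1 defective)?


Hypergeometric: C(44,1)×C(6,6)/C(50,7)
= 44×1/99884400 = 1/2270100

P(X=1) = 1/2270100 ≈ 0.00%


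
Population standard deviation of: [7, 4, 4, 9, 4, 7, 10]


Mean = 45/7
  (7-45/7)²=16/49
  (4-45/7)²=289/49
  (4-45/7)²=289/49
  (9-45/7)²=324/49
  (4-45/7)²=289/49
  (7-45/7)²=16/49
  (10-45/7)²=625/49
Σ(x-μ)² = 264/7
σ² = (264/7)/7 = 264/49

σ = √(264/49) ≈ 2.3212


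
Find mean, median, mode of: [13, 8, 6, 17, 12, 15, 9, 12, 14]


Sorted: [6, 8, 9, 12, 12, 13, 14, 15, 17]
Mean = 106/9
Median = 12
Freq: {13: 1, 8: 1, 6: 1, 17: 1, 12: 2, 15: 1, 9: 1, 14: 1}
Mode: [12]

Mean=106/9, Median=12, Mode=12


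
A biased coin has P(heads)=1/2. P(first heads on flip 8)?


Geometric: P(X=8) = (1-p)^(k-1)×p = (1/2)^7×1/2 = 1/256

P(X=8) = 1/256 ≈ 0.39%


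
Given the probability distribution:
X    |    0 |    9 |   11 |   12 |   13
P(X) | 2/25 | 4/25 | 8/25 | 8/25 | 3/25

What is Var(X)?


E[X] = 259/25
E[X²] = 2951/25
Var(X) = E[X²] - (E[X])² = 2951/25 - 67081/625 = 6694/625

Var(X) = 6694/625 ≈ 10.7104


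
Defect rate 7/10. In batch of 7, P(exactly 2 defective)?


Binomial: P(X=2) = C(7,2)×p^2×(1-p)^5
= 21 × 49/100 × 243/100000 = 250047/10000000

P(X=2) = 250047/10000000 ≈ 2.50%


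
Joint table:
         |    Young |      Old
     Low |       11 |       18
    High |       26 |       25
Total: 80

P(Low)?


P(Low) = (11+18)/80 = 29/80

P(Low) = 29/80 ≈ 36.25%


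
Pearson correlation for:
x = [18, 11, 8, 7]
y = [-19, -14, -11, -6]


n=4, Σx=44, Σy=-50, Σxy=-626, Σx²=558, Σy²=714
r = (4×(-626) - 44×(-50))/√((4×558 - 44²)(4×714 - (-50)²))
= -304/√(296×356) = -304/√105376 ≈ -304/324.6167 ≈ -0.9365

r ≈ -0.9365


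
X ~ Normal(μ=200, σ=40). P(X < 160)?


z = (160-200)/40 = -1.0
P(Z < -1.0) = 0.1587

P(X < 160) ≈ 0.1587


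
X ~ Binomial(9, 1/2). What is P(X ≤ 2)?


P(X ≤ 2) = Σ P(X=i) for i=0..2
P(X=0) = 1/512
P(X=1) = 9/512
P(X=2) = 9/128
Sum = 23/256

P(X ≤ 2) = 23/256 ≈ 8.98%


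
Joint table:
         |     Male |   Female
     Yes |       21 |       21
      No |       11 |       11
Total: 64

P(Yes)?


P(Yes) = (21+21)/64 = 42/64 = 21/32

P(Yes) = 21/32 ≈ 65.62%


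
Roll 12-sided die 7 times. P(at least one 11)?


P(no 11)^7 = (11/12)^7 = 19487171/35831808
P(≥1) = 1 - 19487171/35831808 = 16344637/35831808

P = 16344637/35831808 ≈ 45.61%


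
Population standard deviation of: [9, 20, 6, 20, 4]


Mean = 59/5
  (9-59/5)²=196/25
  (20-59/5)²=1681/25
  (6-59/5)²=841/25
  (20-59/5)²=1681/25
  (4-59/5)²=1521/25
Σ(x-μ)² = 1184/5
σ² = (1184/5)/5 = 1184/25

σ = √(1184/25) ≈ 6.8819


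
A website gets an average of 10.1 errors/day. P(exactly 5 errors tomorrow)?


Poisson(λ=10.1): P(X=5) = e^(-λ)×λ^k/k!
= e^(-10.1) × 10.1^5 / 5!
≈ 4.107955523e-05 × 105101.00501 / 120 ≈ 0.035979

P(X=5) ≈ 0.035979 ≈ 3.60%


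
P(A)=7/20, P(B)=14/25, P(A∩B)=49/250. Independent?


P(A)×P(B) = 49/250
P(A∩B) = 49/250
Equal ✓ → Independent

Yes, independent


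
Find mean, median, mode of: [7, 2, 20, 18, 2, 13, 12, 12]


Sorted: [2, 2, 7, 12, 12, 13, 18, 20]
Mean = 86/8 = 43/4
Median = 12
Freq: {7: 1, 2: 2, 20: 1, 18: 1, 13: 1, 12: 2}
Mode: [2, 12]

Mean=43/4, Median=12, Mode=[2, 12]


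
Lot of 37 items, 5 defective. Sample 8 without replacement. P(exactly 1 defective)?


Hypergeometric: C(5,1)×C(32,7)/C(37,8)
= 5×3365856/38608020 = 3016/6919

P(X=1) = 3016/6919 ≈ 43.59%


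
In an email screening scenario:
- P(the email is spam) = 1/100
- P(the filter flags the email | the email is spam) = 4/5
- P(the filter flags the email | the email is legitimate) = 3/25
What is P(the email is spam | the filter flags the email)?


Using Bayes' theorem:
P(A|B) = P(B|A)·P(A) / P(B)

P(the filter flags the email) = 4/5 × 1/100 + 3/25 × 99/100
= 1/125 + 297/2500 = 317/2500

P(the email is spam|the filter flags the email) = (1/125) / (317/2500) = 20/317

P(the email is spam|the filter flags the email) = 20/317 ≈ 6.31%


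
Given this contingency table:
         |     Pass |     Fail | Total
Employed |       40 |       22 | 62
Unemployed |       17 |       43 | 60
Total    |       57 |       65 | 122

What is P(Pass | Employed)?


P(Pass | Employed) = 40/(40+22) = 40/62 = 20/31

P(Pass|Employed) = 20/31 ≈ 64.52%


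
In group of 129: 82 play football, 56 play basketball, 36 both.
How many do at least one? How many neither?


|A∪B| = 82+56-36 = 102
Neither = 129-102 = 27

At least one: 102; Neither: 27


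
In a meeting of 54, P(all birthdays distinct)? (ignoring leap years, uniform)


P(all different) = Π(365-i)/365 for i=0..53
= (365/365)×(364/365)×...×(312/365)
= 0.016123

P ≈ 0.0161 ≈ 1.61%


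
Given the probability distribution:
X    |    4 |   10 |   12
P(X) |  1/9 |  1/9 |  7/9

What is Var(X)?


E[X] = 98/9
E[X²] = 1124/9
Var(X) = E[X²] - (E[X])² = 1124/9 - 9604/81 = 512/81

Var(X) = 512/81 ≈ 6.3210


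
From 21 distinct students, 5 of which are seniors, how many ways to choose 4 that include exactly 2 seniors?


Choose 2 of the 5 seniors and 2 of the other 16 students:
C(5,2)×C(16,2) = 10×120 = 1200

1200


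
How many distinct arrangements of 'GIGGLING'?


Letters: 8, freq: {'G': 4, 'I': 2, 'L': 1, 'N': 1}
8!/(4!×2!×1!×1!) = 40320/48 = 840

840


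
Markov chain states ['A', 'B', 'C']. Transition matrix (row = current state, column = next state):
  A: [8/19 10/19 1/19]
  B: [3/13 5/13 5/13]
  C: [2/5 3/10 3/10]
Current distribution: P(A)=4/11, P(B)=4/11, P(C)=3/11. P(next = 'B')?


P(next=B) = Σᵢ P(now=i)×P(i→B)
= 4/11×10/19 + 4/11×5/13 + 3/11×3/10
= 40/209 + 20/143 + 9/110 = 11223/27170

P = 11223/27170 ≈ 0.4131


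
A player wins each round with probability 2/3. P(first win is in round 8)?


Geometric: P(X=8) = (1-p)^(k-1)×p = (1/3)^7×2/3 = 2/6561

P(X=8) = 2/6561 ≈ 0.03%


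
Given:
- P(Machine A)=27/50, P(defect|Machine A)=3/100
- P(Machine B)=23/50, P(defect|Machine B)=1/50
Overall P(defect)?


P(B) = Σ P(B|Aᵢ)×P(Aᵢ)
  3/100×27/50 = 81/5000
  1/50×23/50 = 23/2500
Sum = 127/5000

P(defect) = 127/5000 ≈ 2.54%


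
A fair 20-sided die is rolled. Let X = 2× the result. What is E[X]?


E[die] = (1+20)/2 = 21/2
E[X] = 2 × 21/2 = 21

E[X] = 21


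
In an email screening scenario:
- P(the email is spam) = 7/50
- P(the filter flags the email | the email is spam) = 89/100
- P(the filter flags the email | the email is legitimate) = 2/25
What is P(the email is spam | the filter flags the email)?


Using Bayes' theorem:
P(A|B) = P(B|A)·P(A) / P(B)

P(the filter flags the email) = 89/100 × 7/50 + 2/25 × 43/50
= 623/5000 + 43/625 = 967/5000

P(the email is spam|the filter flags the email) = (623/5000) / (967/5000) = 623/967

P(the email is spam|the filter flags the email) = 623/967 ≈ 64.43%


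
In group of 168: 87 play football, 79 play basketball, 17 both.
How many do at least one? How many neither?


|A∪B| = 87+79-17 = 149
Neither = 168-149 = 19

At least one: 149; Neither: 19


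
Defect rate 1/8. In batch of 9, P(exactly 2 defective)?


Binomial: P(X=2) = C(9,2)×p^2×(1-p)^7
= 36 × 1/64 × 823543/2097152 = 7411887/33554432

P(X=2) = 7411887/33554432 ≈ 22.09%


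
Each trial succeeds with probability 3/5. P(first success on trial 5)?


Geometric: P(X=5) = (1-p)^(k-1)×p = (2/5)^4×3/5 = 48/3125

P(X=5) = 48/3125 ≈ 1.54%


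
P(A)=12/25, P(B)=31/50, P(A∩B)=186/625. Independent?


P(A)×P(B) = 186/625
P(A∩B) = 186/625
Equal ✓ → Independent

Yes, independent


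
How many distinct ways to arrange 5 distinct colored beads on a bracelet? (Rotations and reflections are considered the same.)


Free circular arrangements: rotations and reflections both identified.
(n-1)!/2 = 4!/2 = 24/2 = 12

12


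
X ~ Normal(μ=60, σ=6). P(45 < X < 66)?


z₁=(45-60)/6=-2.5, z₂=(66-60)/6=1.0
P = Φ(1.0) - Φ(-2.5) = 0.841345 - 0.006210 = 0.835135 ≈ 0.8351

P(45 < X < 66) ≈ 0.8351


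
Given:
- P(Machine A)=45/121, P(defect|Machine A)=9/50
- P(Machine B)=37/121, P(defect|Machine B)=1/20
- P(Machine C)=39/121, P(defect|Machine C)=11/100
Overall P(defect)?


P(B) = Σ P(B|Aᵢ)×P(Aᵢ)
  9/50×45/121 = 81/1210
  1/20×37/121 = 37/2420
  11/100×39/121 = 39/1100
Sum = 356/3025

P(defect) = 356/3025 ≈ 11.77%


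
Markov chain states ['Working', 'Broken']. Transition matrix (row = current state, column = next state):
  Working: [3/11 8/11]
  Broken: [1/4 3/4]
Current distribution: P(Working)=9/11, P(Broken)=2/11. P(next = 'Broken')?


P(next=Broken) = Σᵢ P(now=i)×P(i→Broken)
= 9/11×8/11 + 2/11×3/4
= 72/121 + 3/22 = 177/242

P = 177/242 ≈ 0.7314


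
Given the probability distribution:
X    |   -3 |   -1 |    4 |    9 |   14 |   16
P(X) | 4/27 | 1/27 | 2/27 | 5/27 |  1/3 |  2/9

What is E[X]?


E[X] = Σ x·P(X=x)
= (-3)×(4/27) + (-1)×(1/27) + (4)×(2/27) + (9)×(5/27) + (14)×(1/3) + (16)×(2/9)
= 262/27

E[X] = 262/27


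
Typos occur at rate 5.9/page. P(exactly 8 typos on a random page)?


Poisson(λ=5.9): P(X=8) = e^(-λ)×λ^k/k!
= e^(-5.9) × 5.9^8 / 8!
≈ 0.002739444819 × 1468304.37604 / 40320 ≈ 0.099760

P(X=8) ≈ 0.099760 ≈ 9.98%


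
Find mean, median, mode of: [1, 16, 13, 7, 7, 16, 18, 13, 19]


Sorted: [1, 7, 7, 13, 13, 16, 16, 18, 19]
Mean = 110/9
Median = 13
Freq: {1: 1, 16: 2, 13: 2, 7: 2, 18: 1, 19: 1}
Mode: [7, 13, 16]

Mean=110/9, Median=13, Mode=[7, 13, 16]


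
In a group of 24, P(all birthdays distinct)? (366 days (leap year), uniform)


P(all different) = Π(366-i)/366 for i=0..23
= (366/366)×(365/366)×...×(343/366)
= 0.462654

P ≈ 0.4627 ≈ 46.27%


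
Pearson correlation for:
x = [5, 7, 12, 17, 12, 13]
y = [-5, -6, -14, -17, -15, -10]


n=6, Σx=66, Σy=-67, Σxy=-834, Σx²=820, Σy²=871
r = (6×(-834) - 66×(-67))/√((6×820 - 66²)(6×871 - (-67)²))
= -582/√(564×737) = -582/√415668 ≈ -582/644.7232 ≈ -0.9027

r ≈ -0.9027


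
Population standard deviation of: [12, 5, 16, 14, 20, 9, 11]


Mean = 87/7
  (12-87/7)²=9/49
  (5-87/7)²=2704/49
  (16-87/7)²=625/49
  (14-87/7)²=121/49
  (20-87/7)²=2809/49
  (9-87/7)²=576/49
  (11-87/7)²=100/49
Σ(x-μ)² = 992/7
σ² = (992/7)/7 = 992/49

σ = √(992/49) ≈ 4.4994


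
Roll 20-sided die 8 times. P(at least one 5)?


P(no 5)^8 = (19/20)^8 = 16983563041/25600000000
P(≥1) = 1 - 16983563041/25600000000 = 8616436959/25600000000

P = 8616436959/25600000000 ≈ 33.66%


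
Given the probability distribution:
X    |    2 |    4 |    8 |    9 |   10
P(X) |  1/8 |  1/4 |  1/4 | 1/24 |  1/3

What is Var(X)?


E[X] = 167/24
E[X²] = 1373/24
Var(X) = E[X²] - (E[X])² = 1373/24 - 27889/576 = 5063/576

Var(X) = 5063/576 ≈ 8.7899


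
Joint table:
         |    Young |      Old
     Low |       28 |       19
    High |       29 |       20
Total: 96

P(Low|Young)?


P(Low|Young) = 28/(28+29) = 28/57

P = 28/57 ≈ 49.12%


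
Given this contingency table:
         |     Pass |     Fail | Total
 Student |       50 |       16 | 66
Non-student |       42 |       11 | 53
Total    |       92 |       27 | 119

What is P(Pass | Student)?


P(Pass | Student) = 50/(50+16) = 50/66 = 25/33

P(Pass|Student) = 25/33 ≈ 75.76%


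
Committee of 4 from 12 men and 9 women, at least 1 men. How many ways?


Count by #men:
  1M,3W: C(12,1)×C(9,3)=1008
  2M,2W: C(12,2)×C(9,2)=2376
  3M,1W: C(12,3)×C(9,1)=1980
  4M,0W: C(12,4)×C(9,0)=495
Total = 5859

5859


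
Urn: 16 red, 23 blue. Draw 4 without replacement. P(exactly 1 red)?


Hypergeometric: C(16,1)×C(23,3)/C(39,4)
= 16×1771/82251 = 28336/82251

P(X=1) = 28336/82251 ≈ 34.45%


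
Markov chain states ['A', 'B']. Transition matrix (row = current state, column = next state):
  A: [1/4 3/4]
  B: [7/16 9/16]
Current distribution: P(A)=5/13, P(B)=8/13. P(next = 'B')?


P(next=B) = Σᵢ P(now=i)×P(i→B)
= 5/13×3/4 + 8/13×9/16
= 15/52 + 9/26 = 33/52

P = 33/52 ≈ 0.6346


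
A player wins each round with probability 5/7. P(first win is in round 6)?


Geometric: P(X=6) = (1-p)^(k-1)×p = (2/7)^5×5/7 = 160/117649

P(X=6) = 160/117649 ≈ 0.14%


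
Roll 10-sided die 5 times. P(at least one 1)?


P(no 1)^5 = (9/10)^5 = 59049/100000
P(≥1) = 1 - 59049/100000 = 40951/100000

P = 40951/100000 ≈ 40.95%


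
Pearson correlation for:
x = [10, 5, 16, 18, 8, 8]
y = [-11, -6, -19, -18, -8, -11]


n=6, Σx=65, Σy=-73, Σxy=-920, Σx²=833, Σy²=1027
r = (6×(-920) - 65×(-73))/√((6×833 - 65²)(6×1027 - (-73)²))
= -775/√(773×833) = -775/√643909 ≈ -775/802.4394 ≈ -0.9658

r ≈ -0.9658


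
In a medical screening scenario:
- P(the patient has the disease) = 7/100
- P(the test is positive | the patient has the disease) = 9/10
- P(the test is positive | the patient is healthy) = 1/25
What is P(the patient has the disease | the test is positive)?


Using Bayes' theorem:
P(A|B) = P(B|A)·P(A) / P(B)

P(the test is positive) = 9/10 × 7/100 + 1/25 × 93/100
= 63/1000 + 93/2500 = 501/5000

P(the patient has the disease|the test is positive) = (63/1000) / (501/5000) = 105/167

P(the patient has the disease|the test is positive) = 105/167 ≈ 62.87%


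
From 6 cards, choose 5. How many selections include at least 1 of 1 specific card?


Complement: C(6,5) - C(5,5) = 6 - 1 = 5

5


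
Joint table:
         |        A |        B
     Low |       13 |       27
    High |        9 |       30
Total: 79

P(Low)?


P(Low) = (13+27)/79 = 40/79

P(Low) = 40/79 ≈ 50.63%


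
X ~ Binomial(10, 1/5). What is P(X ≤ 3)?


P(X ≤ 3) = Σ P(X=i) for i=0..3
P(X=0) = 1048576/9765625
P(X=1) = 524288/1953125
P(X=2) = 589824/1953125
P(X=3) = 393216/1953125
Sum = 8585216/9765625

P(X ≤ 3) = 8585216/9765625 ≈ 87.91%


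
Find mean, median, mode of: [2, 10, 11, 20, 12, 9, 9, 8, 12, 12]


Sorted: [2, 8, 9, 9, 10, 11, 12, 12, 12, 20]
Mean = 105/10 = 21/2
Median = 21/2
Freq: {2: 1, 10: 1, 11: 1, 20: 1, 12: 3, 9: 2, 8: 1}
Mode: [12]

Mean=21/2, Median=21/2, Mode=12


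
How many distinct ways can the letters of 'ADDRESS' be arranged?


Letters: 7, freq: {'A': 1, 'D': 2, 'R': 1, 'E': 1, 'S': 2}
7!/(1!×2!×1!×1!×2!) = 5040/4 = 1260

1260


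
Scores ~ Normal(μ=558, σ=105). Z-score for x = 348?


z = (x - μ)/σ = (348 - 558)/105 = -2.0

z = -2.0


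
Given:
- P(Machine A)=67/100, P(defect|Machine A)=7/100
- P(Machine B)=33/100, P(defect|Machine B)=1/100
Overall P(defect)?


P(B) = Σ P(B|Aᵢ)×P(Aᵢ)
  7/100×67/100 = 469/10000
  1/100×33/100 = 33/10000
Sum = 251/5000

P(defect) = 251/5000 ≈ 5.02%


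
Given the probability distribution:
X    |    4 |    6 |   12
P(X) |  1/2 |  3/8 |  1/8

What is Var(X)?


E[X] = 23/4
E[X²] = 79/2
Var(X) = E[X²] - (E[X])² = 79/2 - 529/16 = 103/16

Var(X) = 103/16 ≈ 6.4375


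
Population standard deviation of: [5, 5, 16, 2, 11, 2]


Mean = 41/6
  (5-41/6)²=121/36
  (5-41/6)²=121/36
  (16-41/6)²=3025/36
  (2-41/6)²=841/36
  (11-41/6)²=625/36
  (2-41/6)²=841/36
Σ(x-μ)² = 929/6
σ² = (929/6)/6 = 929/36

σ = √(929/36) ≈ 5.0799


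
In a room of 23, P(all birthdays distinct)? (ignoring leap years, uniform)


P(all different) = Π(365-i)/365 for i=0..22
= (365/365)×(364/365)×...×(343/365)
= 0.492703

P ≈ 0.4927 ≈ 49.27%


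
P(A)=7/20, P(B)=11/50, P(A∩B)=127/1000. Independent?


P(A)×P(B) = 77/1000
P(A∩B) = 127/1000
Not equal → NOT independent

No, not independent


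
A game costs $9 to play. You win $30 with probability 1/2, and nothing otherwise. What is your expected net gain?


E[gain] = (30-9)×1/2 + (-9)×1/2
= 21/2 - 9/2 = 6

Expected net gain = $6 ≈ $6.00


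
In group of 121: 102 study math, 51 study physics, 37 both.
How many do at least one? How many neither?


|A∪B| = 102+51-37 = 116
Neither = 121-116 = 5

At least one: 116; Neither: 5


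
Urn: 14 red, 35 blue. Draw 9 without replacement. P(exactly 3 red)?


Hypergeometric: C(14,3)×C(35,6)/C(49,9)
= 364×1623160/2054455634 = 548080/1905803

P(X=3) = 548080/1905803 ≈ 28.76%


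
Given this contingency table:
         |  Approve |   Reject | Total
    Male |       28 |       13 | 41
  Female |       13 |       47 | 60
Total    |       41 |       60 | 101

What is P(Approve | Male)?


P(Approve | Male) = 28/(28+13) = 28/41

P(Approve|Male) = 28/41 ≈ 68.29%


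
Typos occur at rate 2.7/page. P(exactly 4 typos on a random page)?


Poisson(λ=2.7): P(X=4) = e^(-λ)×λ^k/k!
= e^(-2.7) × 2.7^4 / 4!
≈ 0.06720551274 × 53.1441 / 24 ≈ 0.148816

P(X=4) ≈ 0.148816 ≈ 14.88%


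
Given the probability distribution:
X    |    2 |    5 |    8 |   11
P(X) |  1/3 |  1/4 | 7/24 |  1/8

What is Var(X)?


E[X] = 45/8
E[X²] = 331/8
Var(X) = E[X²] - (E[X])² = 331/8 - 2025/64 = 623/64

Var(X) = 623/64 ≈ 9.7344


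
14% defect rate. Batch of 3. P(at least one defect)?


P(all good) = (43/50)^3 = 79507/125000
P(≥1 defect) = 45493/125000

P = 45493/125000 ≈ 36.39%


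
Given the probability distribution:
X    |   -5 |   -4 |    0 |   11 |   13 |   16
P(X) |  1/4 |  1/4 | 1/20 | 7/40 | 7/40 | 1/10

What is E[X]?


E[X] = Σ x·P(X=x)
= (-5)×(1/4) + (-4)×(1/4) + (0)×(1/20) + (11)×(7/40) + (13)×(7/40) + (16)×(1/10)
= 71/20

E[X] = 71/20


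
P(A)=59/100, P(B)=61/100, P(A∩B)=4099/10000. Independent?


P(A)×P(B) = 3599/10000
P(A∩B) = 4099/10000
Not equal → NOT independent

No, not independent


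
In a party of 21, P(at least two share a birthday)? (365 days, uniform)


P(all different) = Π(365-i)/365 for i=0..20
= 0.556312
P(match) = 1 - 0.556312 = 0.443688

P ≈ 0.4437 ≈ 44.37%


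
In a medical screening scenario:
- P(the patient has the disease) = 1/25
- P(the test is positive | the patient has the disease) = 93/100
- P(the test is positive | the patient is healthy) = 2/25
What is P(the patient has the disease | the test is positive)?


Using Bayes' theorem:
P(A|B) = P(B|A)·P(A) / P(B)

P(the test is positive) = 93/100 × 1/25 + 2/25 × 24/25
= 93/2500 + 48/625 = 57/500

P(the patient has the disease|the test is positive) = (93/2500) / (57/500) = 31/95

P(the patient has the disease|the test is positive) = 31/95 ≈ 32.63%
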